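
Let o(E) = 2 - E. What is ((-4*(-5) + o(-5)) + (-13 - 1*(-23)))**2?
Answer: 1369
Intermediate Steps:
((-4*(-5) + o(-5)) + (-13 - 1*(-23)))**2 = ((-4*(-5) + (2 - 1*(-5))) + (-13 - 1*(-23)))**2 = ((20 + (2 + 5)) + (-13 + 23))**2 = ((20 + 7) + 10)**2 = (27 + 10)**2 = 37**2 = 1369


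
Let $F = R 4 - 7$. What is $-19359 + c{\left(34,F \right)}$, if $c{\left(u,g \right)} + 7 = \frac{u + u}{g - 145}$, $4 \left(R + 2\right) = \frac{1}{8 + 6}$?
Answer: $- \frac{43361426}{2239} \approx -19366.0$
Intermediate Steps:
$R = - \frac{111}{56}$ ($R = -2 + \frac{1}{4 \left(8 + 6\right)} = -2 + \frac{1}{4 \cdot 14} = -2 + \frac{1}{4} \cdot \frac{1}{14} = -2 + \frac{1}{56} = - \frac{111}{56} \approx -1.9821$)
$F = - \frac{209}{14}$ ($F = \left(- \frac{111}{56}\right) 4 - 7 = - \frac{111}{14} - 7 = - \frac{209}{14} \approx -14.929$)
$c{\left(u,g \right)} = -7 + \frac{2 u}{-145 + g}$ ($c{\left(u,g \right)} = -7 + \frac{u + u}{g - 145} = -7 + \frac{2 u}{-145 + g}$)
$-19359 + c{\left(34,F \right)} = -19359 + \frac{1015 - - \frac{209}{2} + 2 \cdot 34}{-145 - \frac{209}{14}} = -19359 + \frac{1015 + \frac{209}{2} + 68}{- \frac{2239}{14}} = -19359 - \frac{16625}{2239} = - \frac{43361426}{2239}$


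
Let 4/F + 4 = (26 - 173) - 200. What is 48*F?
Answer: -64/117 ≈ -0.54701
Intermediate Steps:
F = -4/351 (F = 4/(-4 + ((26 - 173) - 200)) = 4/(-4 + (-147 - 200)) = 4/(-4 - 347) = 4/(-351) = 4*(-1/351) = -4/351 ≈ -0.011396)
48*F = 48*(-4/351) = -64/117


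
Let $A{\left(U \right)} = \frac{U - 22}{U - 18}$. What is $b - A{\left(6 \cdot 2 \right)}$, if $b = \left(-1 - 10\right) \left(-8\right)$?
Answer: $\frac{259}{3} \approx 86.333$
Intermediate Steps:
$b = 88$ ($b = \left(-11\right) \left(-8\right) = 88$)
$A{\left(U \right)} = \frac{-22 + U}{-18 + U}$
$b - A{\left(6 \cdot 2 \right)} = 88 - \frac{-22 + 6 \cdot 2}{-18 + 6 \cdot 2} = 88 - \frac{-22 + 12}{-18 + 12} = 88 - \frac{1}{-6} \left(-10\right) = 88 - \left(- \frac{1}{6}\right) \left(-10\right) = 88 - \frac{5}{3} = \frac{259}{3}$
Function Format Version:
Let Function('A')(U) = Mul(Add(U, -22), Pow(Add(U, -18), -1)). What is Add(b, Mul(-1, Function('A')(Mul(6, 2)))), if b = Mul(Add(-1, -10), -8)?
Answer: Rational(259, 3) ≈ 86.333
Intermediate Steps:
b = 88 (b = Mul(-11, -8) = 88)
Function('A')(U) = Mul(Pow(Add(-18, U), -1), Add(-22, U)) (Function('A')(U) = Mul(Add(-22, U), Pow(Add(-18, U), -1)) = Mul(Pow(Add(-18, U), -1), Add(-22, U)))
Add(b, Mul(-1, Function('A')(Mul(6, 2)))) = Add(88, Mul(-1, Mul(Pow(Add(-18, Mul(6, 2)), -1), Add(-22, Mul(6, 2))))) = Add(88, Mul(-1, Mul(Pow(Add(-18, 12), -1), Add(-22, 12)))) = Add(88, Mul(-1, Mul(Pow(-6, -1), -10))) = Add(88, Mul(-1, Mul(Rational(-1, 6), -10))) = Add(88, Mul(-1, Rational(5, 3))) = Add(88, Rational(-5, 3)) = Rational(259, 3)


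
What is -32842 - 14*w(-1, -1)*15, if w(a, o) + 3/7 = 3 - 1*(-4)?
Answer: -34222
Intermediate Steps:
w(a, o) = 46/7 (w(a, o) = -3/7 + (3 - 1*(-4)) = -3/7 + (3 + 4) = -3/7 + 7 = 46/7)
-32842 - 14*w(-1, -1)*15 = -32842 - 14*46/7*15 = -32842 - 92*15 = -32842 - 1380 = -34222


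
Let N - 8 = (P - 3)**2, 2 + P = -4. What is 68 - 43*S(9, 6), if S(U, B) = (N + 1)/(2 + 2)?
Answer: -1799/2 ≈ -899.50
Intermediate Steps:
P = -6 (P = -2 - 4 = -6)
N = 89 (N = 8 + (-6 - 3)**2 = 8 + (-9)**2 = 8 + 81 = 89)
S(U, B) = 45/2 (S(U, B) = (89 + 1)/(2 + 2) = 90/4 = 90*(1/4) = 45/2)
68 - 43*S(9, 6) = 68 - 43*45/2 = 68 - 1935/2 = -1799/2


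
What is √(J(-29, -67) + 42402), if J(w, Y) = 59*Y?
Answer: √38449 ≈ 196.08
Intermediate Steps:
√(J(-29, -67) + 42402) = √(59*(-67) + 42402) = √(-3953 + 42402) = √38449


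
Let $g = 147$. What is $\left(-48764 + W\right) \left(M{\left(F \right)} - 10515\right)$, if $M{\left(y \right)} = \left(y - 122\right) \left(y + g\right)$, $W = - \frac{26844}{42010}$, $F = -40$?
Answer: $\frac{28525765288458}{21005} \approx 1.358 \cdot 10^{9}$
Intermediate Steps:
$W = - \frac{13422}{21005}$ ($W = \left(-26844\right) \frac{1}{42010} = - \frac{13422}{21005} \approx -0.63899$)
$M{\left(y \right)} = \left(-122 + y\right) \left(147 + y\right)$ ($M{\left(y \right)} = \left(y - 122\right) \left(y + 147\right) = \left(-122 + y\right) \left(147 + y\right)$)
$\left(-48764 + W\right) \left(M{\left(F \right)} - 10515\right) = \left(-48764 - \frac{13422}{21005}\right) \left(\left(-17934 + \left(-40\right)^{2} + 25 \left(-40\right)\right) - 10515\right) = - \frac{1024301242 \left(\left(-17934 + 1600 - 1000\right) - 10515\right)}{21005} = - \frac{1024301242 \left(-17334 - 10515\right)}{21005} = \left(- \frac{1024301242}{21005}\right) \left(-27849\right) = \frac{28525765288458}{21005}$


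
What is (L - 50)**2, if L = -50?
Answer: 10000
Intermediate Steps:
(L - 50)**2 = (-50 - 50)**2 = (-100)**2 = 10000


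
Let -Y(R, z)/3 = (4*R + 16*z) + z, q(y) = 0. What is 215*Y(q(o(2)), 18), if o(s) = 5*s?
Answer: -197370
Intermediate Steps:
Y(R, z) = -51*z - 12*R (Y(R, z) = -3*((4*R + 16*z) + z) = -3*(4*R + 17*z) = -51*z - 12*R)
215*Y(q(o(2)), 18) = 215*(-51*18 - 12*0) = 215*(-918 + 0) = 215*(-918) = -197370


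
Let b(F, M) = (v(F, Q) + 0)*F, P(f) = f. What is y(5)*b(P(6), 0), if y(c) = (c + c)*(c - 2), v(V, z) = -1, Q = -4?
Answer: -180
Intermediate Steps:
y(c) = 2*c*(-2 + c) (y(c) = (2*c)*(-2 + c) = 2*c*(-2 + c))
b(F, M) = -F (b(F, M) = (-1 + 0)*F = -F)
y(5)*b(P(6), 0) = (2*5*(-2 + 5))*(-1*6) = (2*5*3)*(-6) = 30*(-6) = -180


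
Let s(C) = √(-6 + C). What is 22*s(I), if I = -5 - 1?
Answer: 44*I*√3 ≈ 76.21*I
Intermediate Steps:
I = -6
22*s(I) = 22*√(-6 - 6) = 22*√(-12) = 22*(2*I*√3) = 44*I*√3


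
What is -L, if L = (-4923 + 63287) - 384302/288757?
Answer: -16852629246/288757 ≈ -58363.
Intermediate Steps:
L = 16852629246/288757 (L = 58364 - 384302*1/288757 = 58364 - 384302/288757 = 16852629246/288757 ≈ 58363.)
-L = -1*16852629246/288757 = -16852629246/288757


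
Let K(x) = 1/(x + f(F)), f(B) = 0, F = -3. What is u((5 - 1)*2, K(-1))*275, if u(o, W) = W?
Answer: -275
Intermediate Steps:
K(x) = 1/x (K(x) = 1/(x + 0) = 1/x)
u((5 - 1)*2, K(-1))*275 = 275/(-1) = -1*275 = -275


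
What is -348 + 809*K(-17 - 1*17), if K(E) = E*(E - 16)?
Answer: 1374952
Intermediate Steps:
K(E) = E*(-16 + E)
-348 + 809*K(-17 - 1*17) = -348 + 809*((-17 - 1*17)*(-16 + (-17 - 1*17))) = -348 + 809*((-17 - 17)*(-16 + (-17 - 17))) = -348 + 809*(-34*(-16 - 34)) = -348 + 809*(-34*(-50)) = -348 + 809*1700 = -348 + 1375300 = 1374952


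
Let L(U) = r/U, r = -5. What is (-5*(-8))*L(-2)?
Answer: 100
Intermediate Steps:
L(U) = -5/U
(-5*(-8))*L(-2) = (-5*(-8))*(-5/(-2)) = 40*(-5*(-1/2)) = 40*(5/2) = 100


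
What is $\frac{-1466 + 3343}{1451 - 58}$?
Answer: $\frac{1877}{1393} \approx 1.3475$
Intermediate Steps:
$\frac{-1466 + 3343}{1451 - 58} = \frac{1877}{1393}$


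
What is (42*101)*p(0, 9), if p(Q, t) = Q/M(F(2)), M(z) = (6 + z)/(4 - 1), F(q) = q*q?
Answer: 0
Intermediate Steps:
F(q) = q²
M(z) = 2 + z/3 (M(z) = (6 + z)/3 = (6 + z)*(⅓) = 2 + z/3)
p(Q, t) = 3*Q/10 (p(Q, t) = Q/(2 + (⅓)*2²) = Q/(2 + (⅓)*4) = Q/(2 + 4/3) = Q/(10/3) = Q*(3/10) = 3*Q/10)
(42*101)*p(0, 9) = (42*101)*((3/10)*0) = 4242*0 = 0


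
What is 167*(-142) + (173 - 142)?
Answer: -23683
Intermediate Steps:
167*(-142) + (173 - 142) = -23714 + 31 = -23683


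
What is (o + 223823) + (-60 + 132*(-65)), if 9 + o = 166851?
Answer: 382025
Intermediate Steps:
o = 166842 (o = -9 + 166851 = 166842)
(o + 223823) + (-60 + 132*(-65)) = (166842 + 223823) + (-60 + 132*(-65)) = 390665 + (-60 - 8580) = 390665 - 8640 = 382025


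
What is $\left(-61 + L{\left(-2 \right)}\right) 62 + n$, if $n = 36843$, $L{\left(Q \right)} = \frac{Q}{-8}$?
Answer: $\frac{66153}{2} \approx 33077.0$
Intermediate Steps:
$L{\left(Q \right)} = - \frac{Q}{8}$ ($L{\left(Q \right)} = Q \left(- \frac{1}{8}\right) = - \frac{Q}{8}$)
$\left(-61 + L{\left(-2 \right)}\right) 62 + n = \left(-61 - - \frac{1}{4}\right) 62 + 36843 = \left(-61 + \frac{1}{4}\right) 62 + 36843 = \left(- \frac{243}{4}\right) 62 + 36843 = - \frac{7533}{2} + 36843 = \frac{66153}{2}$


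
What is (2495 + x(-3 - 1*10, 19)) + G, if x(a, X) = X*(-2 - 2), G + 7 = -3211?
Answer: -799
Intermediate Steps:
G = -3218 (G = -7 - 3211 = -3218)
x(a, X) = -4*X (x(a, X) = X*(-4) = -4*X)
(2495 + x(-3 - 1*10, 19)) + G = (2495 - 4*19) - 3218 = (2495 - 76) - 3218 = 2419 - 3218 = -799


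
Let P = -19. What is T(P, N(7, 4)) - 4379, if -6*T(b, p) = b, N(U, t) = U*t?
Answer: -26255/6 ≈ -4375.8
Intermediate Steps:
T(b, p) = -b/6
T(P, N(7, 4)) - 4379 = -⅙*(-19) - 4379 = 19/6 - 4379 = -26255/6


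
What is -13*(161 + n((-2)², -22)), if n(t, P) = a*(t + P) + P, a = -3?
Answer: -2509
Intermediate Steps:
n(t, P) = -3*t - 2*P (n(t, P) = -3*(t + P) + P = -3*(P + t) + P = (-3*P - 3*t) + P = -3*t - 2*P)
-13*(161 + n((-2)², -22)) = -13*(161 + (-3*(-2)² - 2*(-22))) = -13*(161 + (-3*4 + 44)) = -13*(161 + (-12 + 44)) = -13*(161 + 32) = -13*193 = -2509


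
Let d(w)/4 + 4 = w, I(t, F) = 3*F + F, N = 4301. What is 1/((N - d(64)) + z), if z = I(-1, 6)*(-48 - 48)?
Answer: 1/1757 ≈ 0.00056915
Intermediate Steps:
I(t, F) = 4*F
d(w) = -16 + 4*w
z = -2304 (z = (4*6)*(-48 - 48) = 24*(-96) = -2304)
1/((N - d(64)) + z) = 1/((4301 - (-16 + 4*64)) - 2304) = 1/((4301 - (-16 + 256)) - 2304) = 1/((4301 - 1*240) - 2304) = 1/((4301 - 240) - 2304) = 1/(4061 - 2304) = 1/1757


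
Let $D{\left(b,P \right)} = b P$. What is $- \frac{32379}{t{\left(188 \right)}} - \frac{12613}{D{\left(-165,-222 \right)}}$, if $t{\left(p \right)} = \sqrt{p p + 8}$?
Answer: $- \frac{12613}{36630} - \frac{10793 \sqrt{982}}{1964} \approx -172.55$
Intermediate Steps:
$D{\left(b,P \right)} = P b$
$t{\left(p \right)} = \sqrt{8 + p^{2}}$ ($t{\left(p \right)} = \sqrt{p^{2} + 8} = \sqrt{8 + p^{2}}$)
$- \frac{32379}{t{\left(188 \right)}} - \frac{12613}{D{\left(-165,-222 \right)}} = - \frac{32379}{\sqrt{8 + 188^{2}}} - \frac{12613}{\left(-222\right) \left(-165\right)} = - \frac{32379}{\sqrt{8 + 35344}} - \frac{12613}{36630} = - \frac{32379}{\sqrt{35352}} - \frac{12613}{36630} = - \frac{32379}{6 \sqrt{982}} - \frac{12613}{36630} = - 32379 \frac{\sqrt{982}}{5892} - \frac{12613}{36630} = - \frac{10793 \sqrt{982}}{1964} - \frac{12613}{36630} = - \frac{12613}{36630} - \frac{10793 \sqrt{982}}{1964}$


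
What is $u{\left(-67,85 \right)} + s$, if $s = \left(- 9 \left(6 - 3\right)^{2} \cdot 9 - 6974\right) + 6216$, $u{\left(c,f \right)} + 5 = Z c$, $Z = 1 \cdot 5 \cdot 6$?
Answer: $-3502$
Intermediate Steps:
$Z = 30$ ($Z = 5 \cdot 6 = 30$)
$u{\left(c,f \right)} = -5 + 30 c$
$s = -1487$ ($s = \left(- 9 \cdot 3^{2} \cdot 9 - 6974\right) + 6216 = \left(\left(-9\right) 9 \cdot 9 - 6974\right) + 6216 = \left(\left(-81\right) 9 - 6974\right) + 6216 = \left(-729 - 6974\right) + 6216 = -7703 + 6216 = -1487$)
$u{\left(-67,85 \right)} + s = \left(-5 + 30 \left(-67\right)\right) - 1487 = \left(-5 - 2010\right) - 1487 = -2015 - 1487 = -3502$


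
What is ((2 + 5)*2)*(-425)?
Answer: -5950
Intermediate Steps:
((2 + 5)*2)*(-425) = (7*2)*(-425) = 14*(-425) = -5950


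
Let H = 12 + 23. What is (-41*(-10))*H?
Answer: 14350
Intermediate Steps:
H = 35
(-41*(-10))*H = -41*(-10)*35 = 410*35 = 14350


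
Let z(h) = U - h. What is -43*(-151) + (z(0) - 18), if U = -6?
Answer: 6469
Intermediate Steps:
z(h) = -6 - h
-43*(-151) + (z(0) - 18) = -43*(-151) + ((-6 - 1*0) - 18) = 6493 + ((-6 + 0) - 18) = 6493 + (-6 - 18) = 6493 - 24 = 6469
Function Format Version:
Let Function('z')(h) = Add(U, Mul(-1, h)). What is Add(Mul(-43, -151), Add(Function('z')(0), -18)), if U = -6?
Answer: 6469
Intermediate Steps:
Function('z')(h) = Add(-6, Mul(-1, h))
Add(Mul(-43, -151), Add(Function('z')(0), -18)) = Add(Mul(-43, -151), Add(Add(-6, Mul(-1, 0)), -18)) = Add(6493, Add(Add(-6, 0), -18)) = Add(6493, Add(-6, -18)) = Add(6493, -24) = 6469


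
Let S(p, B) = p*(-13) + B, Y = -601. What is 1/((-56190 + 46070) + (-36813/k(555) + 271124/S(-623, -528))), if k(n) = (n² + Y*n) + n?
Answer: -63028575/635499167959 ≈ -9.9180e-5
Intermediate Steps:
S(p, B) = B - 13*p (S(p, B) = -13*p + B = B - 13*p)
k(n) = n² - 600*n (k(n) = (n² - 601*n) + n = n² - 600*n)
1/((-56190 + 46070) + (-36813/k(555) + 271124/S(-623, -528))) = 1/((-56190 + 46070) + (-36813*1/(555*(-600 + 555)) + 271124/(-528 - 13*(-623)))) = 1/(-10120 + (-36813/(555*(-45)) + 271124/(-528 + 8099))) = 1/(-10120 + (-36813/(-24975) + 271124/7571)) = 1/(-10120 + (-36813*(-1/24975) + 271124*(1/7571))) = 1/(-10120 + (12271/8325 + 271124/7571)) = 1/(-10120 + 2350011041/63028575) = 1/(-635499167959/63028575) = -63028575/635499167959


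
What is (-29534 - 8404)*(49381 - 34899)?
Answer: -549418116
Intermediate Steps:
(-29534 - 8404)*(49381 - 34899) = -37938*14482 = -549418116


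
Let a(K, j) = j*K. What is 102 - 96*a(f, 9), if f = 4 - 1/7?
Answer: -22614/7 ≈ -3230.6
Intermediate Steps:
f = 27/7 (f = 4 - 1*1/7 = 4 - 1/7 = 27/7 ≈ 3.8571)
a(K, j) = K*j
102 - 96*a(f, 9) = 102 - 2592*9/7 = 102 - 96*243/7 = 102 - 23328/7 = -22614/7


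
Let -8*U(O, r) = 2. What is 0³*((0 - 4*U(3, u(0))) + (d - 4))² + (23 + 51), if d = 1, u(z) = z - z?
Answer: 74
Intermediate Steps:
u(z) = 0
U(O, r) = -¼ (U(O, r) = -⅛*2 = -¼)
0³*((0 - 4*U(3, u(0))) + (d - 4))² + (23 + 51) = 0³*((0 - 4*(-¼)) + (1 - 4))² + (23 + 51) = 0*((0 + 1) - 3)² + 74 = 0*(1 - 3)² + 74 = 0*(-2)² + 74 = 0*4 + 74 = 0 + 74 = 74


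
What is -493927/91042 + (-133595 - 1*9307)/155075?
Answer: -12800830487/2016905450 ≈ -6.3468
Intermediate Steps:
-493927/91042 + (-133595 - 1*9307)/155075 = -493927*1/91042 + (-133595 - 9307)*(1/155075) = -70561/13006 - 142902*1/155075 = -70561/13006 - 142902/155075 = -12800830487/2016905450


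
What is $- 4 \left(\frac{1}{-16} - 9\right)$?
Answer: $\frac{145}{4} \approx 36.25$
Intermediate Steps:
$- 4 \left(\frac{1}{-16} - 9\right) = - 4 \left(- \frac{1}{16} - 9\right) = \left(-4\right) \left(- \frac{145}{16}\right) = \frac{145}{4}$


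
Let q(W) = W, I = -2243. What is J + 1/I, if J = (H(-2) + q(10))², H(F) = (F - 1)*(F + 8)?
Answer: 143551/2243 ≈ 64.000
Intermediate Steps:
H(F) = (-1 + F)*(8 + F)
J = 64 (J = ((-8 + (-2)² + 7*(-2)) + 10)² = ((-8 + 4 - 14) + 10)² = (-18 + 10)² = (-8)² = 64)
J + 1/I = 64 + 1/(-2243) = 64 - 1/2243 = 143551/2243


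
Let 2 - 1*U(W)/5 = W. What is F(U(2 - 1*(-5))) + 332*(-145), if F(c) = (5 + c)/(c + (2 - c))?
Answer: -48150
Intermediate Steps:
U(W) = 10 - 5*W
F(c) = 5/2 + c/2 (F(c) = (5 + c)/2 = (5 + c)*(½) = 5/2 + c/2)
F(U(2 - 1*(-5))) + 332*(-145) = (5/2 + (10 - 5*(2 - 1*(-5)))/2) + 332*(-145) = (5/2 + (10 - 5*(2 + 5))/2) - 48140 = (5/2 + (10 - 5*7)/2) - 48140 = (5/2 + (10 - 35)/2) - 48140 = (5/2 + (½)*(-25)) - 48140 = (5/2 - 25/2) - 48140 = -10 - 48140 = -48150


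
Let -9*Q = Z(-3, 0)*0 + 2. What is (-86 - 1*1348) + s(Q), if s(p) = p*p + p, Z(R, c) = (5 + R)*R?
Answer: -116168/81 ≈ -1434.2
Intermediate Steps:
Z(R, c) = R*(5 + R)
Q = -2/9 (Q = -(-3*(5 - 3)*0 + 2)/9 = -(-3*2*0 + 2)/9 = -(-6*0 + 2)/9 = -(0 + 2)/9 = -⅑*2 = -2/9 ≈ -0.22222)
s(p) = p + p² (s(p) = p² + p = p + p²)
(-86 - 1*1348) + s(Q) = (-86 - 1*1348) - 2*(1 - 2/9)/9 = (-86 - 1348) - 2/9*7/9 = -1434 - 14/81 = -116168/81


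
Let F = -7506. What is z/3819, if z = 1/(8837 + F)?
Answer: 1/5083089 ≈ 1.9673e-7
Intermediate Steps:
z = 1/1331 (z = 1/(8837 - 7506) = 1/1331 ≈ 0.00075131)
z/3819 = (1/1331)/3819 = (1/1331)*(1/3819) = 1/5083089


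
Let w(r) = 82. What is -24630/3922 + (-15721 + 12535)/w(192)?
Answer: -3628788/80401 ≈ -45.134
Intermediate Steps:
-24630/3922 + (-15721 + 12535)/w(192) = -24630/3922 + (-15721 + 12535)/82 = -24630*1/3922 - 3186*1/82 = -12315/1961 - 1593/41 = -3628788/80401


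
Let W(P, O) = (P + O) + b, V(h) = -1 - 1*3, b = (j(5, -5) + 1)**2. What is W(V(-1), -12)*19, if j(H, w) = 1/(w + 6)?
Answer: -228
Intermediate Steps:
j(H, w) = 1/(6 + w)
b = 4 (b = (1/(6 - 5) + 1)**2 = (1/1 + 1)**2 = (1 + 1)**2 = 2**2 = 4)
V(h) = -4 (V(h) = -1 - 3 = -4)
W(P, O) = 4 + O + P (W(P, O) = (P + O) + 4 = (O + P) + 4 = 4 + O + P)
W(V(-1), -12)*19 = (4 - 12 - 4)*19 = -12*19 = -228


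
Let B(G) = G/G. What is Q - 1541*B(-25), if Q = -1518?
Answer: -3059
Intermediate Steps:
B(G) = 1
Q - 1541*B(-25) = -1518 - 1541*1 = -1518 - 1541 = -3059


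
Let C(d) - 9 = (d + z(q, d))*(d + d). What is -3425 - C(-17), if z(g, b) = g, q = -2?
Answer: -4080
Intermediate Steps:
C(d) = 9 + 2*d*(-2 + d) (C(d) = 9 + (d - 2)*(d + d) = 9 + (-2 + d)*(2*d) = 9 + 2*d*(-2 + d))
-3425 - C(-17) = -3425 - (9 - 4*(-17) + 2*(-17)²) = -3425 - (9 + 68 + 2*289) = -3425 - (9 + 68 + 578) = -3425 - 1*655 = -3425 - 655 = -4080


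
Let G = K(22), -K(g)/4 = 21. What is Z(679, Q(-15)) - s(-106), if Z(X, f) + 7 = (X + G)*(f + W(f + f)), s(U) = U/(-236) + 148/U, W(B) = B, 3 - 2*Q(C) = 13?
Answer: -55854805/6254 ≈ -8931.0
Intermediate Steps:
K(g) = -84 (K(g) = -4*21 = -84)
Q(C) = -5 (Q(C) = 3/2 - ½*13 = 3/2 - 13/2 = -5)
G = -84
s(U) = 148/U - U/236 (s(U) = U*(-1/236) + 148/U = -U/236 + 148/U = 148/U - U/236)
Z(X, f) = -7 + 3*f*(-84 + X) (Z(X, f) = -7 + (X - 84)*(f + (f + f)) = -7 + (-84 + X)*(f + 2*f) = -7 + (-84 + X)*(3*f) = -7 + 3*f*(-84 + X))
Z(679, Q(-15)) - s(-106) = (-7 - 252*(-5) + 3*679*(-5)) - (148/(-106) - 1/236*(-106)) = (-7 + 1260 - 10185) - (148*(-1/106) + 53/118) = -8932 - (-74/53 + 53/118) = -8932 - 1*(-5923/6254) = -8932 + 5923/6254 = -55854805/6254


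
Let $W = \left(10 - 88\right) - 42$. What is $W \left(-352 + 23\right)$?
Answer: $39480$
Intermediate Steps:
$W = -120$ ($W = -78 - 42 = -120$)
$W \left(-352 + 23\right) = - 120 \left(-352 + 23\right) = \left(-120\right) \left(-329\right) = 39480$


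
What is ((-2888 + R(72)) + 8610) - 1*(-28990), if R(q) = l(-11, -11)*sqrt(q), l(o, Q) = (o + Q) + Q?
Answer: 34712 - 198*sqrt(2) ≈ 34432.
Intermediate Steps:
l(o, Q) = o + 2*Q (l(o, Q) = (Q + o) + Q = o + 2*Q)
R(q) = -33*sqrt(q) (R(q) = (-11 + 2*(-11))*sqrt(q) = (-11 - 22)*sqrt(q) = -33*sqrt(q))
((-2888 + R(72)) + 8610) - 1*(-28990) = ((-2888 - 198*sqrt(2)) + 8610) - 1*(-28990) = ((-2888 - 198*sqrt(2)) + 8610) + 28990 = (5722 - 198*sqrt(2)) + 28990 = 34712 - 198*sqrt(2)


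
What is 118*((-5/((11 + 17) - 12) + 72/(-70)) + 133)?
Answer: 4350011/280 ≈ 15536.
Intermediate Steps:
118*((-5/((11 + 17) - 12) + 72/(-70)) + 133) = 118*((-5/(28 - 12) + 72*(-1/70)) + 133) = 118*((-5/16 - 36/35) + 133) = 118*(-751/560 + 133) = 118*(73729/560) = 4350011/280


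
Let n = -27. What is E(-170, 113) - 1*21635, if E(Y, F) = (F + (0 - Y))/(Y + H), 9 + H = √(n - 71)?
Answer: -695377922/32139 - 1981*I*√2/32139 ≈ -21637.0 - 0.08717*I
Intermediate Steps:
H = -9 + 7*I*√2 (H = -9 + √(-27 - 71) = -9 + √(-98) = -9 + 7*I*√2 ≈ -9.0 + 9.8995*I)
E(Y, F) = (F - Y)/(-9 + Y + 7*I*√2) (E(Y, F) = (F + (0 - Y))/(Y + (-9 + 7*I*√2)) = (F - Y)/(-9 + Y + 7*I*√2))
E(-170, 113) - 1*21635 = (113 - 1*(-170))/(-9 - 170 + 7*I*√2) - 1*21635 = (113 + 170)/(-179 + 7*I*√2) - 21635 = 283/(-179 + 7*I*√2) - 21635 = -21635 + 283/(-179 + 7*I*√2)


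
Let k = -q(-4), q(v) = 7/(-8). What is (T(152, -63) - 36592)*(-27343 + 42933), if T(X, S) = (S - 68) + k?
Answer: -2289991715/4 ≈ -5.7250e+8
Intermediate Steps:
q(v) = -7/8 (q(v) = 7*(-1/8) = -7/8)
k = 7/8 (k = -1*(-7/8) = 7/8 ≈ 0.87500)
T(X, S) = -537/8 + S (T(X, S) = (S - 68) + 7/8 = (-68 + S) + 7/8 = -537/8 + S)
(T(152, -63) - 36592)*(-27343 + 42933) = ((-537/8 - 63) - 36592)*(-27343 + 42933) = (-1041/8 - 36592)*15590 = -293777/8*15590 = -2289991715/4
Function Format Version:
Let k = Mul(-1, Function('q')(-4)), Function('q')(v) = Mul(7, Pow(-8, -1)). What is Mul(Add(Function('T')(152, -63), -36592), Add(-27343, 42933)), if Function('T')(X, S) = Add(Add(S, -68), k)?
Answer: Rational(-2289991715, 4) ≈ -5.7250e+8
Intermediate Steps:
Function('q')(v) = Rational(-7, 8) (Function('q')(v) = Mul(7, Rational(-1, 8)) = Rational(-7, 8))
k = Rational(7, 8) (k = Mul(-1, Rational(-7, 8)) = Rational(7, 8) ≈ 0.87500)
Function('T')(X, S) = Add(Rational(-537, 8), S) (Function('T')(X, S) = Add(Add(S, -68), Rational(7, 8)) = Add(Add(-68, S), Rational(7, 8)) = Add(Rational(-537, 8), S))
Mul(Add(Function('T')(152, -63), -36592), Add(-27343, 42933)) = Mul(Add(Add(Rational(-537, 8), -63), -36592), Add(-27343, 42933)) = Mul(Add(Rational(-1041, 8), -36592), 15590) = Mul(Rational(-293777, 8), 15590) = Rational(-2289991715, 4)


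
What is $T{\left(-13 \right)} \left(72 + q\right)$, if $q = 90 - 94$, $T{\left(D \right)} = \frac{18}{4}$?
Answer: $306$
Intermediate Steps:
$T{\left(D \right)} = \frac{9}{2}$ ($T{\left(D \right)} = 18 \cdot \frac{1}{4} = \frac{9}{2}$)
$q = -4$ ($q = 90 - 94 = -4$)
$T{\left(-13 \right)} \left(72 + q\right) = \frac{9 \left(72 - 4\right)}{2} = \frac{9}{2} \cdot 68 = 306$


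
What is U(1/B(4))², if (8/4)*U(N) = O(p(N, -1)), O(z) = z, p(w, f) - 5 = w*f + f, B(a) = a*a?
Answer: 3969/1024 ≈ 3.8760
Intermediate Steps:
B(a) = a²
p(w, f) = 5 + f + f*w (p(w, f) = 5 + (w*f + f) = 5 + (f*w + f) = 5 + (f + f*w) = 5 + f + f*w)
U(N) = 2 - N/2 (U(N) = (5 - 1 - N)/2 = (4 - N)/2 = 2 - N/2)
U(1/B(4))² = (2 - 1/(2*(4²)))² = (2 - ½/16)² = (2 - ½*1/16)² = (2 - 1/32)² = (63/32)² = 3969/1024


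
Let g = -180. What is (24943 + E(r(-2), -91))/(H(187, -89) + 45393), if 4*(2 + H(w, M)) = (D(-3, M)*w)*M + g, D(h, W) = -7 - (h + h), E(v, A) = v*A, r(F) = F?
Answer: 33500/66009 ≈ 0.50751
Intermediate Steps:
E(v, A) = A*v
D(h, W) = -7 - 2*h
H(w, M) = -47 - M*w/4 (H(w, M) = -2 + (((-7 - 2*(-3))*w)*M - 180)/4 = -2 + (((-7 + 6)*w)*M - 180)/4 = -2 + ((-w)*M - 180)/4 = -2 + (-M*w - 180)/4 = -2 + (-180 - M*w)/4 = -2 + (-45 - M*w/4) = -47 - M*w/4)
(24943 + E(r(-2), -91))/(H(187, -89) + 45393) = (24943 - 91*(-2))/((-47 - 1/4*(-89)*187) + 45393) = (24943 + 182)/((-47 + 16643/4) + 45393) = 25125/(16455/4 + 45393) = 25125/(198027/4) = 25125*(4/198027) = 33500/66009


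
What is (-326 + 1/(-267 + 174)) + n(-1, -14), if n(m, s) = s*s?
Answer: -12091/93 ≈ -130.01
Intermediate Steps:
n(m, s) = s**2
(-326 + 1/(-267 + 174)) + n(-1, -14) = (-326 + 1/(-267 + 174)) + (-14)**2 = (-326 + 1/(-93)) + 196 = (-326 - 1/93) + 196 = -30319/93 + 196 = -12091/93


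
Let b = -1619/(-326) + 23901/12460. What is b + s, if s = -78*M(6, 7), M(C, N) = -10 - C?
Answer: 2548645273/2030980 ≈ 1254.9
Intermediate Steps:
b = 13982233/2030980 (b = -1619*(-1/326) + 23901*(1/12460) = 1619/326 + 23901/12460 = 13982233/2030980 ≈ 6.8845)
s = 1248 (s = -78*(-10 - 1*6) = -78*(-10 - 6) = -78*(-16) = 1248)
b + s = 13982233/2030980 + 1248 = 2548645273/2030980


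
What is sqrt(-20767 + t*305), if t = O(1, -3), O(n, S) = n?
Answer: I*sqrt(20462) ≈ 143.05*I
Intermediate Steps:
t = 1
sqrt(-20767 + t*305) = sqrt(-20767 + 1*305) = sqrt(-20767 + 305) = sqrt(-20462) = I*sqrt(20462)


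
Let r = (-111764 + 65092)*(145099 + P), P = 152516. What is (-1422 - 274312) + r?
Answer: -13890563014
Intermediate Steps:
r = -13890287280 (r = (-111764 + 65092)*(145099 + 152516) = -46672*297615 = -13890287280)
(-1422 - 274312) + r = (-1422 - 274312) - 13890287280 = -275734 - 13890287280 = -13890563014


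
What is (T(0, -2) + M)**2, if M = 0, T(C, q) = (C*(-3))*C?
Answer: 0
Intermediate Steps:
T(C, q) = -3*C**2 (T(C, q) = (-3*C)*C = -3*C**2)
(T(0, -2) + M)**2 = (-3*0**2 + 0)**2 = (-3*0 + 0)**2 = (0 + 0)**2 = 0**2 = 0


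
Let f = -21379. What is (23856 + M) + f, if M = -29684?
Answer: -27207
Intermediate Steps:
(23856 + M) + f = (23856 - 29684) - 21379 = -5828 - 21379 = -27207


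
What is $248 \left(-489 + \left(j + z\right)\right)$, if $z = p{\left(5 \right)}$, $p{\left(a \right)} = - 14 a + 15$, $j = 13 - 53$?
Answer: $-144832$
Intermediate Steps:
$j = -40$
$p{\left(a \right)} = 15 - 14 a$
$z = -55$ ($z = 15 - 70 = -55$)
$248 \left(-489 + \left(j + z\right)\right) = 248 \left(-489 - 95\right) = 248 \left(-584\right) = -144832$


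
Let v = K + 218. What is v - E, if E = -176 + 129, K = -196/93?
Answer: 24449/93 ≈ 262.89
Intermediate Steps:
K = -196/93 (K = -196*1/93 = -196/93 ≈ -2.1075)
E = -47
v = 20078/93 (v = -196/93 + 218 = 20078/93 ≈ 215.89)
v - E = 20078/93 - 1*(-47) = 20078/93 + 47 = 24449/93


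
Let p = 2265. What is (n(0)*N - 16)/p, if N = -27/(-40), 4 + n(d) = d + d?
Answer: -187/22650 ≈ -0.0082561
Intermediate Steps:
n(d) = -4 + 2*d (n(d) = -4 + (d + d) = -4 + 2*d)
N = 27/40 (N = -27*(-1/40) = 27/40 ≈ 0.67500)
(n(0)*N - 16)/p = ((-4 + 2*0)*(27/40) - 16)/2265 = ((-4 + 0)*(27/40) - 16)*(1/2265) = (-4*27/40 - 16)*(1/2265) = (-27/10 - 16)*(1/2265) = -187/10*1/2265 = -187/22650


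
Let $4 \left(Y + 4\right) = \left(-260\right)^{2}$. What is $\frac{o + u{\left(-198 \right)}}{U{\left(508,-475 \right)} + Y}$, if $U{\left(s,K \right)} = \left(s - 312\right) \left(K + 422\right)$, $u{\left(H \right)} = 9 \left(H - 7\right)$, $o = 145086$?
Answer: $\frac{143241}{6508} \approx 22.01$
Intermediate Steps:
$Y = 16896$ ($Y = -4 + \frac{\left(-260\right)^{2}}{4} = -4 + \frac{1}{4} \cdot 67600 = -4 + 16900 = 16896$)
$u{\left(H \right)} = -63 + 9 H$ ($u{\left(H \right)} = 9 \left(-7 + H\right) = -63 + 9 H$)
$U{\left(s,K \right)} = \left(-312 + s\right) \left(422 + K\right)$
$\frac{o + u{\left(-198 \right)}}{U{\left(508,-475 \right)} + Y} = \frac{145086 + \left(-63 + 9 \left(-198\right)\right)}{\left(-131664 - -148200 + 422 \cdot 508 - 241300\right) + 16896} = \frac{145086 - 1845}{\left(-131664 + 148200 + 214376 - 241300\right) + 16896} = \frac{145086 - 1845}{-10388 + 16896} = \frac{143241}{6508}$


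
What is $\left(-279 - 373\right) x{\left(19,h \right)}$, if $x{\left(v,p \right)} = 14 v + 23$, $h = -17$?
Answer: $-188428$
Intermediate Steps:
$x{\left(v,p \right)} = 23 + 14 v$
$\left(-279 - 373\right) x{\left(19,h \right)} = \left(-279 - 373\right) \left(23 + 14 \cdot 19\right) = - 652 \left(23 + 266\right) = \left(-652\right) 289 = -188428$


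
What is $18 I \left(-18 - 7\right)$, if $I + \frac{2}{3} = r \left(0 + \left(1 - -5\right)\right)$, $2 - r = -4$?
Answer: $-15900$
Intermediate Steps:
$r = 6$ ($r = 2 - -4 = 2 + 4 = 6$)
$I = \frac{106}{3}$ ($I = - \frac{2}{3} + 6 \left(0 + \left(1 - -5\right)\right) = - \frac{2}{3} + 6 \left(0 + \left(1 + 5\right)\right) = - \frac{2}{3} + 6 \left(0 + 6\right) = - \frac{2}{3} + 6 \cdot 6 = - \frac{2}{3} + 36 = \frac{106}{3} \approx 35.333$)
$18 I \left(-18 - 7\right) = 18 \frac{106 \left(-18 - 7\right)}{3} = 18 \cdot \frac{106}{3} \left(-25\right) = 18 \left(- \frac{2650}{3}\right) = -15900$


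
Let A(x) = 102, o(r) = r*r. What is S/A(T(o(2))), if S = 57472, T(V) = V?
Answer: 28736/51 ≈ 563.45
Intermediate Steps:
o(r) = r²
S/A(T(o(2))) = 57472/102 = 57472*(1/102) = 28736/51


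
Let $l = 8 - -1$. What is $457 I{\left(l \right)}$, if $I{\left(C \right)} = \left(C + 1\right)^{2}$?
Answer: $45700$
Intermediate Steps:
$l = 9$ ($l = 8 + 1 = 9$)
$I{\left(C \right)} = \left(1 + C\right)^{2}$
$457 I{\left(l \right)} = 457 \left(1 + 9\right)^{2} = 457 \cdot 10^{2} = 457 \cdot 100 = 45700$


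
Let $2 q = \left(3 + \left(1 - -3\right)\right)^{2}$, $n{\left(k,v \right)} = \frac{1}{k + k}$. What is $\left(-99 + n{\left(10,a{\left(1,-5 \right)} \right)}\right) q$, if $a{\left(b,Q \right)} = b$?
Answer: $- \frac{96971}{40} \approx -2424.3$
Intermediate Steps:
$n{\left(k,v \right)} = \frac{1}{2 k}$
$q = \frac{49}{2}$ ($q = \frac{\left(3 + \left(1 - -3\right)\right)^{2}}{2} = \frac{\left(3 + \left(1 + 3\right)\right)^{2}}{2} = \frac{\left(3 + 4\right)^{2}}{2} = \frac{7^{2}}{2} = \frac{1}{2} \cdot 49 = \frac{49}{2} \approx 24.5$)
$\left(-99 + n{\left(10,a{\left(1,-5 \right)} \right)}\right) q = \left(-99 + \frac{1}{2 \cdot 10}\right) \frac{49}{2} = \left(-99 + \frac{1}{2} \cdot \frac{1}{10}\right) \frac{49}{2} = \left(-99 + \frac{1}{20}\right) \frac{49}{2} = \left(- \frac{1979}{20}\right) \frac{49}{2} = - \frac{96971}{40}$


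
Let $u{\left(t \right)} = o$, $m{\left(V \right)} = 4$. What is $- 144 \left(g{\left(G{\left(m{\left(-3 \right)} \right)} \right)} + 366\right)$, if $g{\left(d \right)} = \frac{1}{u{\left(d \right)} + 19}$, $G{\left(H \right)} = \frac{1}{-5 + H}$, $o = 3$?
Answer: $- \frac{579816}{11} \approx -52711.0$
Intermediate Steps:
$u{\left(t \right)} = 3$
$g{\left(d \right)} = \frac{1}{22}$ ($g{\left(d \right)} = \frac{1}{3 + 19} = \frac{1}{22}$)
$- 144 \left(g{\left(G{\left(m{\left(-3 \right)} \right)} \right)} + 366\right) = - 144 \left(\frac{1}{22} + 366\right) = \left(-144\right) \frac{8053}{22} = - \frac{579816}{11}$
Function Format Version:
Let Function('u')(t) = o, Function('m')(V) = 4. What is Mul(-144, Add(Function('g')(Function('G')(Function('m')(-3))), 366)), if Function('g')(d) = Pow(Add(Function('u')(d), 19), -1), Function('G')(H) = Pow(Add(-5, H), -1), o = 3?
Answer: Rational(-579816, 11) ≈ -52711.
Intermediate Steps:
Function('u')(t) = 3
Function('g')(d) = Rational(1, 22) (Function('g')(d) = Pow(Add(3, 19), -1) = Pow(22, -1) = Rational(1, 22))
Mul(-144, Add(Function('g')(Function('G')(Function('m')(-3))), 366)) = Mul(-144, Add(Rational(1, 22), 366)) = Mul(-144, Rational(8053, 22)) = Rational(-579816, 11)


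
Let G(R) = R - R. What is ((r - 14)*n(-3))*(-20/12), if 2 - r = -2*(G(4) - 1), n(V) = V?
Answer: -70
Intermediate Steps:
G(R) = 0
r = 0 (r = 2 - (-2)*(0 - 1) = 2 - (-2)*(-1) = 2 - 1*2 = 2 - 2 = 0)
((r - 14)*n(-3))*(-20/12) = ((0 - 14)*(-3))*(-20/12) = (-14*(-3))*(-20*1/12) = 42*(-5/3) = -70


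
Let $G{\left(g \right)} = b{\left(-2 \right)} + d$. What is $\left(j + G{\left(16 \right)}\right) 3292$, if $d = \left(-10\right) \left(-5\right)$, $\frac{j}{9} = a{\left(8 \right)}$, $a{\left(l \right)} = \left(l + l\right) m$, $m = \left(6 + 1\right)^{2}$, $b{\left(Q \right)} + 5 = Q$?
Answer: $23369908$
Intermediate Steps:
$b{\left(Q \right)} = -5 + Q$
$m = 49$ ($m = 7^{2} = 49$)
$a{\left(l \right)} = 98 l$ ($a{\left(l \right)} = \left(l + l\right) 49 = 2 l 49 = 98 l$)
$j = 7056$ ($j = 9 \cdot 98 \cdot 8 = 9 \cdot 784 = 7056$)
$d = 50$
$G{\left(g \right)} = 43$ ($G{\left(g \right)} = \left(-5 - 2\right) + 50 = -7 + 50 = 43$)
$\left(j + G{\left(16 \right)}\right) 3292 = \left(7056 + 43\right) 3292 = 7099 \cdot 3292 = 23369908$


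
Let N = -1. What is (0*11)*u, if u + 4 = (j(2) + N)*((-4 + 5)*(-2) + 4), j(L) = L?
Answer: 0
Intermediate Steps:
u = -2 (u = -4 + (2 - 1)*((-4 + 5)*(-2) + 4) = -4 + 1*(1*(-2) + 4) = -4 + 1*(-2 + 4) = -4 + 1*2 = -4 + 2 = -2)
(0*11)*u = (0*11)*(-2) = 0*(-2) = 0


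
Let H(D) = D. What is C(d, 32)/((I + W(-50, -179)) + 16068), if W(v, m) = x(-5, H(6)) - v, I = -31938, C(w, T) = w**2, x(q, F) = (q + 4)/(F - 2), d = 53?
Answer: -11236/63281 ≈ -0.17756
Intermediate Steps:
x(q, F) = (4 + q)/(-2 + F)
W(v, m) = -1/4 - v (W(v, m) = (4 - 5)/(-2 + 6) - v = -1/4 - v)
C(d, 32)/((I + W(-50, -179)) + 16068) = 53**2/((-31938 + (-1/4 - 1*(-50))) + 16068) = 2809/((-31938 + (-1/4 + 50)) + 16068) = 2809/((-31938 + 199/4) + 16068) = 2809/(-127553/4 + 16068) = 2809/(-63281/4) = 2809*(-4/63281) = -11236/63281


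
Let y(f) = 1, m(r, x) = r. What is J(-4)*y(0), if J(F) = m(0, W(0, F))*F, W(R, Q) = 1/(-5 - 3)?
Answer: 0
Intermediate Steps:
W(R, Q) = -1/8 (W(R, Q) = 1/(-8) = -1/8)
J(F) = 0 (J(F) = 0*F = 0)
J(-4)*y(0) = 0*1 = 0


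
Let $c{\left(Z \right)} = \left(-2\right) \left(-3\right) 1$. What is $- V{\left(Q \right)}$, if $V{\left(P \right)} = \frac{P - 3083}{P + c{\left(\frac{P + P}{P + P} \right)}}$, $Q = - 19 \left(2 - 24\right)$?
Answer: $\frac{2665}{424} \approx 6.2854$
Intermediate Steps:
$c{\left(Z \right)} = 6$ ($c{\left(Z \right)} = 6 \cdot 1 = 6$)
$Q = 418$ ($Q = \left(-19\right) \left(-22\right) = 418$)
$V{\left(P \right)} = \frac{-3083 + P}{6 + P}$ ($V{\left(P \right)} = \frac{P - 3083}{P + 6} = \frac{-3083 + P}{6 + P}$)
$- V{\left(Q \right)} = - \frac{-3083 + 418}{6 + 418} = - \frac{-2665}{424} = \left(-1\right) \left(- \frac{2665}{424}\right) = \frac{2665}{424}$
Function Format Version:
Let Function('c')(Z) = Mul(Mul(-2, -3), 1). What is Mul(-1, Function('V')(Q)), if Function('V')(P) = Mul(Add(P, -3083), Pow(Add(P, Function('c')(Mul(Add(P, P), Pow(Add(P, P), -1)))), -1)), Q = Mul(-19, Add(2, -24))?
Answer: Rational(2665, 424) ≈ 6.2854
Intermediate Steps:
Function('c')(Z) = 6 (Function('c')(Z) = Mul(6, 1) = 6)
Q = 418 (Q = Mul(-19, -22) = 418)
Function('V')(P) = Mul(Pow(Add(6, P), -1), Add(-3083, P)) (Function('V')(P) = Mul(Add(P, -3083), Pow(Add(P, 6), -1)) = Mul(Add(-3083, P), Pow(Add(6, P), -1)) = Mul(Pow(Add(6, P), -1), Add(-3083, P)))
Mul(-1, Function('V')(Q)) = Mul(-1, Mul(Pow(Add(6, 418), -1), Add(-3083, 418))) = Mul(-1, Mul(Pow(424, -1), -2665)) = Mul(-1, Mul(Rational(1, 424), -2665)) = Mul(-1, Rational(-2665, 424)) = Rational(2665, 424)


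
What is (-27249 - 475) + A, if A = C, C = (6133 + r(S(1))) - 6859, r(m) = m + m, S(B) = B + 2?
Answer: -28444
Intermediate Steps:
S(B) = 2 + B
r(m) = 2*m
C = -720 (C = (6133 + 2*(2 + 1)) - 6859 = (6133 + 2*3) - 6859 = (6133 + 6) - 6859 = 6139 - 6859 = -720)
A = -720
(-27249 - 475) + A = (-27249 - 475) - 720 = -27724 - 720 = -28444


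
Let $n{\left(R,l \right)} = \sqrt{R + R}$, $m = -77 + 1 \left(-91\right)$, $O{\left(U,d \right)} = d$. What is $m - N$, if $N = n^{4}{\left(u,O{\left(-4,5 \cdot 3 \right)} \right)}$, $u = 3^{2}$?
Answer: $-492$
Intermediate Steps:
$u = 9$
$m = -168$ ($m = -77 - 91 = -168$)
$n{\left(R,l \right)} = \sqrt{2} \sqrt{R}$ ($n{\left(R,l \right)} = \sqrt{2 R} = \sqrt{2} \sqrt{R}$)
$N = 324$ ($N = \left(\sqrt{2} \sqrt{9}\right)^{4} = \left(\sqrt{2} \cdot 3\right)^{4} = \left(3 \sqrt{2}\right)^{4} = 324$)
$m - N = -168 - 324 = -492$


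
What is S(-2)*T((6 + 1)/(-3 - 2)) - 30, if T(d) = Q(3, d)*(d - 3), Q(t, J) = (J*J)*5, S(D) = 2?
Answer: -2906/25 ≈ -116.24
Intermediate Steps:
Q(t, J) = 5*J**2 (Q(t, J) = J**2*5 = 5*J**2)
T(d) = 5*d**2*(-3 + d) (T(d) = (5*d**2)*(d - 3) = (5*d**2)*(-3 + d) = 5*d**2*(-3 + d))
S(-2)*T((6 + 1)/(-3 - 2)) - 30 = 2*(5*((6 + 1)/(-3 - 2))**2*(-3 + (6 + 1)/(-3 - 2))) - 30 = 2*(5*(7/(-5))**2*(-3 + 7/(-5))) - 30 = 2*(5*(7*(-1/5))**2*(-3 + 7*(-1/5))) - 30 = 2*(5*(-7/5)**2*(-3 - 7/5)) - 30 = 2*(5*(49/25)*(-22/5)) - 30 = 2*(-1078/25) - 30 = -2156/25 - 30 = -2906/25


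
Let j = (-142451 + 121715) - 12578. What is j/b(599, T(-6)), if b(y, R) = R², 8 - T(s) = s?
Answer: -16657/98 ≈ -169.97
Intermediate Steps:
T(s) = 8 - s
j = -33314 (j = -20736 - 12578 = -33314)
j/b(599, T(-6)) = -33314/(8 - 1*(-6))² = -33314/(8 + 6)² = -33314/(14²) = -33314/196 = -33314*1/196 = -16657/98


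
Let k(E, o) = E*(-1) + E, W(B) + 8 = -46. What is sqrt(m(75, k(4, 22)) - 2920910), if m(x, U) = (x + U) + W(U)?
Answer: I*sqrt(2920889) ≈ 1709.1*I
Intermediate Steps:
W(B) = -54 (W(B) = -8 - 46 = -54)
k(E, o) = 0 (k(E, o) = -E + E = 0)
m(x, U) = -54 + U + x (m(x, U) = (x + U) - 54 = (U + x) - 54 = -54 + U + x)
sqrt(m(75, k(4, 22)) - 2920910) = sqrt((-54 + 0 + 75) - 2920910) = sqrt(21 - 2920910) = sqrt(-2920889) = I*sqrt(2920889)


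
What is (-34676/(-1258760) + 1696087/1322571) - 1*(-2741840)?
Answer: 1141153991256687629/416199867990 ≈ 2.7418e+6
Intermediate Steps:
(-34676/(-1258760) + 1696087/1322571) - 1*(-2741840) = (-34676*(-1/1258760) + 1696087*(1/1322571)) + 2741840 = (8669/314690 + 1696087/1322571) + 2741840 = 545206986029/416199867990 + 2741840 = 1141153991256687629/416199867990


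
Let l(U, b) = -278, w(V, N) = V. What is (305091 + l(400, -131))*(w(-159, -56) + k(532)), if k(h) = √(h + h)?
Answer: -48465267 + 609626*√266 ≈ -3.8523e+7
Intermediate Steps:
k(h) = √2*√h (k(h) = √(2*h) = √2*√h)
(305091 + l(400, -131))*(w(-159, -56) + k(532)) = (305091 - 278)*(-159 + √2*√532) = 304813*(-159 + √2*(2*√133)) = 304813*(-159 + 2*√266) = -48465267 + 609626*√266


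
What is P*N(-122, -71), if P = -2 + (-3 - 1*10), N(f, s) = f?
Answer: 1830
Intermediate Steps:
P = -15 (P = -2 + (-3 - 10) = -2 - 13 = -15)
P*N(-122, -71) = -15*(-122) = 1830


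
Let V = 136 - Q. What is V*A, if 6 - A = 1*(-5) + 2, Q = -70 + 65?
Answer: 1269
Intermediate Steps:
Q = -5
A = 9 (A = 6 - (1*(-5) + 2) = 6 - (-5 + 2) = 6 - 1*(-3) = 6 + 3 = 9)
V = 141 (V = 136 - 1*(-5) = 136 + 5 = 141)
V*A = 141*9 = 1269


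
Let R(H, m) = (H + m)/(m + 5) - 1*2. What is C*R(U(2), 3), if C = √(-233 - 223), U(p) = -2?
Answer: -15*I*√114/4 ≈ -40.039*I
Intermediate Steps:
C = 2*I*√114 (C = √(-456) = 2*I*√114 ≈ 21.354*I)
R(H, m) = -2 + (H + m)/(5 + m) (R(H, m) = (H + m)/(5 + m) - 2 = -2 + (H + m)/(5 + m))
C*R(U(2), 3) = (2*I*√114)*((-10 - 2 - 1*3)/(5 + 3)) = (2*I*√114)*((-10 - 2 - 3)/8) = (2*I*√114)*((⅛)*(-15)) = (2*I*√114)*(-15/8) = -15*I*√114/4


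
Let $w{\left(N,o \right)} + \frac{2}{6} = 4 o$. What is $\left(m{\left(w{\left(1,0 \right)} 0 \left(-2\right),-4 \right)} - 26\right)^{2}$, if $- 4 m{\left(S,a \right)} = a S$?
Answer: $676$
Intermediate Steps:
$w{\left(N,o \right)} = - \frac{1}{3} + 4 o$
$m{\left(S,a \right)} = - \frac{S a}{4}$ ($m{\left(S,a \right)} = - \frac{a S}{4} = - \frac{S a}{4}$)
$\left(m{\left(w{\left(1,0 \right)} 0 \left(-2\right),-4 \right)} - 26\right)^{2} = \left(\left(- \frac{1}{4}\right) \left(- \frac{1}{3} + 4 \cdot 0\right) 0 \left(-2\right) \left(-4\right) - 26\right)^{2} = \left(\left(- \frac{1}{4}\right) \left(- \frac{1}{3} + 0\right) 0 \left(-2\right) \left(-4\right) - 26\right)^{2} = \left(\left(- \frac{1}{4}\right) \left(- \frac{1}{3}\right) 0 \left(-2\right) \left(-4\right) - 26\right)^{2} = \left(\left(- \frac{1}{4}\right) 0 \left(-2\right) \left(-4\right) - 26\right)^{2} = \left(\left(- \frac{1}{4}\right) 0 \left(-4\right) - 26\right)^{2} = \left(0 - 26\right)^{2} = \left(-26\right)^{2} = 676$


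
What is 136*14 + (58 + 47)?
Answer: 2009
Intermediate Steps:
136*14 + (58 + 47) = 1904 + 105 = 2009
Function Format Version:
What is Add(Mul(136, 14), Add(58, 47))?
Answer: 2009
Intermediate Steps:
Add(Mul(136, 14), Add(58, 47)) = Add(1904, 105) = 2009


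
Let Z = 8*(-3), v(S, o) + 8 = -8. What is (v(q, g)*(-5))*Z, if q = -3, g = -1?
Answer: -1920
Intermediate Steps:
v(S, o) = -16 (v(S, o) = -8 - 8 = -16)
Z = -24
(v(q, g)*(-5))*Z = -16*(-5)*(-24) = 80*(-24) = -1920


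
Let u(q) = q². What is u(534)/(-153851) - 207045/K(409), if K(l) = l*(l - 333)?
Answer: -40717869399/4782304484 ≈ -8.5143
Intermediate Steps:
K(l) = l*(-333 + l)
u(534)/(-153851) - 207045/K(409) = 534²/(-153851) - 207045*1/(409*(-333 + 409)) = 285156*(-1/153851) - 207045/(409*76) = -285156/153851 - 207045/31084 = -40717869399/4782304484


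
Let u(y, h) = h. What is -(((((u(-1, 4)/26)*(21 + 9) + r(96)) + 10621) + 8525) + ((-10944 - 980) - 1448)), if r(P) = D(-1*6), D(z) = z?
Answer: -75044/13 ≈ -5772.6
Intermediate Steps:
r(P) = -6 (r(P) = -1*6 = -6)
-(((((u(-1, 4)/26)*(21 + 9) + r(96)) + 10621) + 8525) + ((-10944 - 980) - 1448)) = -(((((4/26)*(21 + 9) - 6) + 10621) + 8525) + ((-10944 - 980) - 1448)) = -(((((4*(1/26))*30 - 6) + 10621) + 8525) + (-11924 - 1448)) = -(((((2/13)*30 - 6) + 10621) + 8525) - 13372) = -((((60/13 - 6) + 10621) + 8525) - 13372) = -(((-18/13 + 10621) + 8525) - 13372) = -((138055/13 + 8525) - 13372) = -(248880/13 - 13372) = -1*75044/13 = -75044/13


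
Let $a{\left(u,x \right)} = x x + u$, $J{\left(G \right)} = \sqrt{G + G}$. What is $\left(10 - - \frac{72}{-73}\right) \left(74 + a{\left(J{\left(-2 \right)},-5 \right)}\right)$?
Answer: $\frac{65142}{73} + \frac{1316 i}{73} \approx 892.36 + 18.027 i$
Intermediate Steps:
$J{\left(G \right)} = \sqrt{2} \sqrt{G}$ ($J{\left(G \right)} = \sqrt{2 G} = \sqrt{2} \sqrt{G}$)
$a{\left(u,x \right)} = u + x^{2}$ ($a{\left(u,x \right)} = x^{2} + u = u + x^{2}$)
$\left(10 - - \frac{72}{-73}\right) \left(74 + a{\left(J{\left(-2 \right)},-5 \right)}\right) = \left(10 - - \frac{72}{-73}\right) \left(74 + \left(\sqrt{2} \sqrt{-2} + \left(-5\right)^{2}\right)\right) = \left(10 - \left(-72\right) \left(- \frac{1}{73}\right)\right) \left(74 + \left(\sqrt{2} i \sqrt{2} + 25\right)\right) = \left(10 - \frac{72}{73}\right) \left(74 + \left(2 i + 25\right)\right) = \left(10 - \frac{72}{73}\right) \left(74 + \left(25 + 2 i\right)\right) = \frac{658 \left(99 + 2 i\right)}{73} = \frac{65142}{73} + \frac{1316 i}{73}$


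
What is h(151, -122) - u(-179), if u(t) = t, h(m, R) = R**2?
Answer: 15063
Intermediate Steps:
h(151, -122) - u(-179) = (-122)**2 - 1*(-179) = 14884 + 179 = 15063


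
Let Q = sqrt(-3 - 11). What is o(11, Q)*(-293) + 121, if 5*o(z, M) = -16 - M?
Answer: 5293/5 + 293*I*sqrt(14)/5 ≈ 1058.6 + 219.26*I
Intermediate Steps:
Q = I*sqrt(14) (Q = sqrt(-14) = I*sqrt(14) ≈ 3.7417*I)
o(z, M) = -16/5 - M/5 (o(z, M) = (-16 - M)/5 = -16/5 - M/5)
o(11, Q)*(-293) + 121 = (-16/5 - I*sqrt(14)/5)*(-293) + 121 = (4688/5 + 293*I*sqrt(14)/5) + 121 = 5293/5 + 293*I*sqrt(14)/5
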